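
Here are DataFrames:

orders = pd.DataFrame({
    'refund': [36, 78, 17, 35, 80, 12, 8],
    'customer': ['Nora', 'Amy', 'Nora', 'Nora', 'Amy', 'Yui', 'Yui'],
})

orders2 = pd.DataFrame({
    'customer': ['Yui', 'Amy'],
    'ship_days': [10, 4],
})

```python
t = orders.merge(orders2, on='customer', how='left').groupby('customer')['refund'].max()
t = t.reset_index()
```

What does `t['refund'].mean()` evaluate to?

42.6666666667

merge on 'customer' (how='left') → 7 rows:
   refund customer  ship_days
0      36     Nora        NaN
1      78      Amy        4.0
2      17     Nora        NaN
3      35     Nora        NaN
4      80      Amy        4.0
5      12      Yui       10.0
6       8      Yui       10.0
group by customer, max of refund:
customer
Amy     80
Nora    36
Yui     12
Name: refund, dtype: int64
reset_index():
  customer  refund
0      Amy      80
1     Nora      36
2      Yui      12
Reading off the mean of column 'refund', we get 42.6666666667.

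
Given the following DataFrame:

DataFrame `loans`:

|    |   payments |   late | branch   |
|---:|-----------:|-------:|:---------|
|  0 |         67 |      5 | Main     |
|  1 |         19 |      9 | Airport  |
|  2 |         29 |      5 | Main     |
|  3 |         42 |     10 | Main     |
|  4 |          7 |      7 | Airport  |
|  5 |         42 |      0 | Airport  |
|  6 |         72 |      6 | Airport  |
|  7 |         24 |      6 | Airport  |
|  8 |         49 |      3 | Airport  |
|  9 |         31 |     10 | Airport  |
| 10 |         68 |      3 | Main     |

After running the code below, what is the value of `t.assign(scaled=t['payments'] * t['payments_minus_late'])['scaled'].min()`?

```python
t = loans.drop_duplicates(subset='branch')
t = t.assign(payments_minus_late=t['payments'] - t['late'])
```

drop duplicate branch (keep=first):
   payments  late   branch
0        67     5     Main
1        19     9  Airport
add column payments_minus_late = t['payments'] - t['late']:
   payments  late   branch  payments_minus_late
0        67     5     Main                   62
1        19     9  Airport                   10
add column scaled = t['payments'] * t['payments_minus_late']:
   payments  late   branch  payments_minus_late  scaled
0        67     5     Main                   62    4154
1        19     9  Airport                   10     190
Reading off the min of column 'scaled', we get 190.

190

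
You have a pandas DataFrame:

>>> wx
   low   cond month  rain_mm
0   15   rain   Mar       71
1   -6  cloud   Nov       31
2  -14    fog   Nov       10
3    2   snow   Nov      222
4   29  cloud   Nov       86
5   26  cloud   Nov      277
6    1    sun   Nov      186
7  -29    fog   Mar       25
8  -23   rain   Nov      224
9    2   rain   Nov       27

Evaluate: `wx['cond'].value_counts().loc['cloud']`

value_counts of cond:
cond
rain     3
cloud    3
fog      2
snow     1
sun      1
Name: count, dtype: int64

3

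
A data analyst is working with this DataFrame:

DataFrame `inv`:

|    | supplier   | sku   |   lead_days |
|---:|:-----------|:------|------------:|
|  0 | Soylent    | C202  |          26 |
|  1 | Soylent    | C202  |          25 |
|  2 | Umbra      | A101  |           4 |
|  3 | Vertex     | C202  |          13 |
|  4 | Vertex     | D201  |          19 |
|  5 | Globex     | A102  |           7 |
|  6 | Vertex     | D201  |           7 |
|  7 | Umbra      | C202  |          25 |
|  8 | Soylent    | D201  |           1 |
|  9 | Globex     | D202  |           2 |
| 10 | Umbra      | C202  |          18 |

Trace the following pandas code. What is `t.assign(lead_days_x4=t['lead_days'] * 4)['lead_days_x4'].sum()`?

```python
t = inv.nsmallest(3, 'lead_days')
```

take 3 rows with smallest lead_days:
  supplier   sku  lead_days
8  Soylent  D201          1
9   Globex  D202          2
2    Umbra  A101          4
add column lead_days_x4 = t['lead_days'] * 4:
  supplier   sku  lead_days  lead_days_x4
8  Soylent  D201          1             4
9   Globex  D202          2             8
2    Umbra  A101          4            16
So sum() = 28.

28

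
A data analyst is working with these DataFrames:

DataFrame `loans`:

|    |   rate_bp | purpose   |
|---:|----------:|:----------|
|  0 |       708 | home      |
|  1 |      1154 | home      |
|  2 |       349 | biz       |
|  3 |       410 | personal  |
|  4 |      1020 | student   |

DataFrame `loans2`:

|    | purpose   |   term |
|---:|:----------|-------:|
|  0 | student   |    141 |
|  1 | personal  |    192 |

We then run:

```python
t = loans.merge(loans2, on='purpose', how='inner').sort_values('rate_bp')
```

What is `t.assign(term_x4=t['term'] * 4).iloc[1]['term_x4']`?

564

merge on 'purpose' (how='inner') → 2 rows:
   rate_bp   purpose  term
0      410  personal   192
1     1020   student   141
sort by rate_bp:
   rate_bp   purpose  term
0      410  personal   192
1     1020   student   141
add column term_x4 = t['term'] * 4:
   rate_bp   purpose  term  term_x4
0      410  personal   192      768
1     1020   student   141      564
Reading off the value at position 1, column 'term_x4', we get 564.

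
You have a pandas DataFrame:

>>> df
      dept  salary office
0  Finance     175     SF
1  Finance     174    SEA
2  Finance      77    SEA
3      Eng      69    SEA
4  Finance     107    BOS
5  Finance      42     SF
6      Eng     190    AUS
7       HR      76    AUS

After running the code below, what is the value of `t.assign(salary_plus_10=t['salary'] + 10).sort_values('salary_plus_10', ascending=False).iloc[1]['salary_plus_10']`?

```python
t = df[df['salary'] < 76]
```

52

filter rows where salary < 76:
      dept  salary office
3      Eng      69    SEA
5  Finance      42     SF
add column salary_plus_10 = t['salary'] + 10:
      dept  salary office  salary_plus_10
3      Eng      69    SEA              79
5  Finance      42     SF              52
sort by salary_plus_10 descending:
      dept  salary office  salary_plus_10
3      Eng      69    SEA              79
5  Finance      42     SF              52
Reading off the value at position 1, column 'salary_plus_10', we get 52.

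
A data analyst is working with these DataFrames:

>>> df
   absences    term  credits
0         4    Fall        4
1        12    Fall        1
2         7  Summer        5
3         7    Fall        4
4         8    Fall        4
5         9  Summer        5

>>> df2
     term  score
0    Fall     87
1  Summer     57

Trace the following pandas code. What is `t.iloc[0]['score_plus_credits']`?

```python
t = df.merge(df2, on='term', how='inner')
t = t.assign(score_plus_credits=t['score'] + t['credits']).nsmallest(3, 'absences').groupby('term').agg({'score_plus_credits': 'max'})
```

merge on 'term' (how='inner') → 6 rows:
   absences    term  credits  score
0         4    Fall        4     87
1        12    Fall        1     87
2         7  Summer        5     57
3         7    Fall        4     87
4         8    Fall        4     87
5         9  Summer        5     57
add column score_plus_credits = t['score'] + t['credits']:
   absences    term  credits  score  score_plus_credits
0         4    Fall        4     87                  91
1        12    Fall        1     87                  88
2         7  Summer        5     57                  62
3         7    Fall        4     87                  91
4         8    Fall        4     87                  91
5         9  Summer        5     57                  62
take 3 rows with smallest absences:
   absences    term  credits  score  score_plus_credits
0         4    Fall        4     87                  91
2         7  Summer        5     57                  62
3         7    Fall        4     87                  91
group by term, max of score_plus_credits:
        score_plus_credits
term                      
Fall                    91
Summer                  62
The value at position 0, column 'score_plus_credits' is 91.

91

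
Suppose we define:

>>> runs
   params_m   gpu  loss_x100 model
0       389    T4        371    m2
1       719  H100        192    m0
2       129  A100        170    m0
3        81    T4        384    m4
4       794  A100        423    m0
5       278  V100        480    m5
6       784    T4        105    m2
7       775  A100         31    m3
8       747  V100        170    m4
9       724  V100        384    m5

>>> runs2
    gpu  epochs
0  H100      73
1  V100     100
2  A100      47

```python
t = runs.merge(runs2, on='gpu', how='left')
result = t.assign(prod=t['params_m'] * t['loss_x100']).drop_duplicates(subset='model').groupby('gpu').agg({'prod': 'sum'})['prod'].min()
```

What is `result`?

24025

merge on 'gpu' (how='left') → 10 rows:
   params_m   gpu  loss_x100 model  epochs
0       389    T4        371    m2     NaN
1       719  H100        192    m0    73.0
2       129  A100        170    m0    47.0
3        81    T4        384    m4     NaN
4       794  A100        423    m0    47.0
5       278  V100        480    m5   100.0
6       784    T4        105    m2     NaN
7       775  A100         31    m3    47.0
8       747  V100        170    m4   100.0
9       724  V100        384    m5   100.0
add column prod = t['params_m'] * t['loss_x100']:
   params_m   gpu  loss_x100 model  epochs    prod
0       389    T4        371    m2     NaN  144319
1       719  H100        192    m0    73.0  138048
2       129  A100        170    m0    47.0   21930
3        81    T4        384    m4     NaN   31104
4       794  A100        423    m0    47.0  335862
5       278  V100        480    m5   100.0  133440
6       784    T4        105    m2     NaN   82320
7       775  A100         31    m3    47.0   24025
8       747  V100        170    m4   100.0  126990
9       724  V100        384    m5   100.0  278016
drop duplicate model (keep=first):
   params_m   gpu  loss_x100 model  epochs    prod
0       389    T4        371    m2     NaN  144319
1       719  H100        192    m0    73.0  138048
3        81    T4        384    m4     NaN   31104
5       278  V100        480    m5   100.0  133440
7       775  A100         31    m3    47.0   24025
group by gpu, sum of prod:
        prod
gpu         
A100   24025
H100  138048
T4    175423
V100  133440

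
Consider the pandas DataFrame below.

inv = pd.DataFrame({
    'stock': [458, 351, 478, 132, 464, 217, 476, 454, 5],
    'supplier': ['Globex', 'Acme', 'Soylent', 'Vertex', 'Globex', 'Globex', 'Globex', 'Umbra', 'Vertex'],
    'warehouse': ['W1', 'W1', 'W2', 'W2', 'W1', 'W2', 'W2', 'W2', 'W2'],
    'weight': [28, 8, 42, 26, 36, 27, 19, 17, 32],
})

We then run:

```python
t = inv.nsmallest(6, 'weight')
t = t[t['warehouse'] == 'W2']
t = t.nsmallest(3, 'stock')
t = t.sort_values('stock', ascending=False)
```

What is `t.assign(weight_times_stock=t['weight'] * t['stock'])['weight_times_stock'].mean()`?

5669.66666667

take 6 rows with smallest weight:
   stock supplier warehouse  weight
1    351     Acme        W1       8
7    454    Umbra        W2      17
6    476   Globex        W2      19
3    132   Vertex        W2      26
5    217   Globex        W2      27
0    458   Globex        W1      28
filter rows where warehouse == 'W2':
   stock supplier warehouse  weight
7    454    Umbra        W2      17
6    476   Globex        W2      19
3    132   Vertex        W2      26
5    217   Globex        W2      27
take 3 rows with smallest stock:
   stock supplier warehouse  weight
3    132   Vertex        W2      26
5    217   Globex        W2      27
7    454    Umbra        W2      17
sort by stock descending:
   stock supplier warehouse  weight
7    454    Umbra        W2      17
5    217   Globex        W2      27
3    132   Vertex        W2      26
add column weight_times_stock = t['weight'] * t['stock']:
   stock supplier warehouse  weight  weight_times_stock
7    454    Umbra        W2      17                7718
5    217   Globex        W2      27                5859
3    132   Vertex        W2      26                3432
Taking the mean of column 'weight_times_stock' gives 5669.66666667.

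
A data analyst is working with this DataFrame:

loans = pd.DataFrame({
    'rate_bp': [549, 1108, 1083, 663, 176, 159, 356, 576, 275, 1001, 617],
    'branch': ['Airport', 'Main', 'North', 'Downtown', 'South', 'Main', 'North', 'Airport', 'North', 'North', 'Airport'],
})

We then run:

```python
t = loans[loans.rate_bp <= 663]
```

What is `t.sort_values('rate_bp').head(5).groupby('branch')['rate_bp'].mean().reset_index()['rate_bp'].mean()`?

filter rows where rate_bp <= 663:
    rate_bp    branch
0       549   Airport
3       663  Downtown
4       176     South
5       159      Main
6       356     North
7       576   Airport
8       275     North
10      617   Airport
sort by rate_bp:
    rate_bp    branch
5       159      Main
4       176     South
8       275     North
6       356     North
0       549   Airport
7       576   Airport
10      617   Airport
3       663  Downtown
take first 5 rows:
   rate_bp   branch
5      159     Main
4      176    South
8      275    North
6      356    North
0      549  Airport
group by branch, mean of rate_bp:
branch
Airport    549.0
Main       159.0
North      315.5
South      176.0
Name: rate_bp, dtype: float64
reset_index():
    branch  rate_bp
0  Airport    549.0
1     Main    159.0
2    North    315.5
3    South    176.0

299.875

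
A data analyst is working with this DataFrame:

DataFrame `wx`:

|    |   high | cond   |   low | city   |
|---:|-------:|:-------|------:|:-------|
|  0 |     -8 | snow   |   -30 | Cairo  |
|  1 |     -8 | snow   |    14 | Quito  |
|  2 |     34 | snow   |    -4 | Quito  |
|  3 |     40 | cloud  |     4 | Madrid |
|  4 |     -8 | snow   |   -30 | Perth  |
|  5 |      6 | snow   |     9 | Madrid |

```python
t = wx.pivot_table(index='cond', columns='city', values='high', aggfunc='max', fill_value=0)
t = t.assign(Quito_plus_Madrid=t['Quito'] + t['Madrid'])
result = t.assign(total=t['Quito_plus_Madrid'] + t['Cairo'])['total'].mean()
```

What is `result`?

36.0

pivot: rows=cond, cols=city, max(high):
city   Cairo  Madrid  Perth  Quito
cond                              
cloud      0      40      0      0
snow      -8       6     -8     34
add column Quito_plus_Madrid = t['Quito'] + t['Madrid']:
city   Cairo  Madrid  Perth  Quito  Quito_plus_Madrid
cond                                                 
cloud      0      40      0      0                 40
snow      -8       6     -8     34                 40
add column total = t['Quito_plus_Madrid'] + t['Cairo']:
city   Cairo  Madrid  Perth  Quito  Quito_plus_Madrid  total
cond                                                        
cloud      0      40      0      0                 40     40
snow      -8       6     -8     34                 40     32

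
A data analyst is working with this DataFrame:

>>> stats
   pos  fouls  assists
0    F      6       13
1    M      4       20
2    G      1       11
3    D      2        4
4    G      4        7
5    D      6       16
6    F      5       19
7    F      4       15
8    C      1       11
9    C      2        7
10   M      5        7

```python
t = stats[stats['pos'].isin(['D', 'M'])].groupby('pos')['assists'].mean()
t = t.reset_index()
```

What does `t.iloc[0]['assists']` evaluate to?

filter rows where pos in ['D', 'M']:
   pos  fouls  assists
1    M      4       20
3    D      2        4
5    D      6       16
10   M      5        7
group by pos, mean of assists:
pos
D    10.0
M    13.5
Name: assists, dtype: float64
reset_index():
  pos  assists
0   D     10.0
1   M     13.5

10.0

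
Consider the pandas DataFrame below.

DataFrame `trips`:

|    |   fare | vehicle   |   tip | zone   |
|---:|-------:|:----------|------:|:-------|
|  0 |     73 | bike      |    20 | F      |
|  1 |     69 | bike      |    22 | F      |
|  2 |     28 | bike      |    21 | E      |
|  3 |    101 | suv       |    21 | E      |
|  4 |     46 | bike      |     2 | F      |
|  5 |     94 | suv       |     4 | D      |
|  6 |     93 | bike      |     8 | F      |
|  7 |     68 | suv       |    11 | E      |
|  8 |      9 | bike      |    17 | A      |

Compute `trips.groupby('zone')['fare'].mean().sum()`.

group by zone, mean of fare:
zone
A     9.000000
D    94.000000
E    65.666667
F    70.250000
Name: fare, dtype: float64

238.916666667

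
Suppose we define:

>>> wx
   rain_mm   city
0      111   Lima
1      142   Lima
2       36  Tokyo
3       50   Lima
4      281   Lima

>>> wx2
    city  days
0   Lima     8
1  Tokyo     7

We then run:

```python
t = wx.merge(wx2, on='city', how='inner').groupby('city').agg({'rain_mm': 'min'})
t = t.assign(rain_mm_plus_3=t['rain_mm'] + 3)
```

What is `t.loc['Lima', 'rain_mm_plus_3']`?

merge on 'city' (how='inner') → 5 rows:
   rain_mm   city  days
0      111   Lima     8
1      142   Lima     8
2       36  Tokyo     7
3       50   Lima     8
4      281   Lima     8
group by city, min of rain_mm:
       rain_mm
city          
Lima        50
Tokyo       36
add column rain_mm_plus_3 = t['rain_mm'] + 3:
       rain_mm  rain_mm_plus_3
city                          
Lima        50              53
Tokyo       36              39
Hence 53.

53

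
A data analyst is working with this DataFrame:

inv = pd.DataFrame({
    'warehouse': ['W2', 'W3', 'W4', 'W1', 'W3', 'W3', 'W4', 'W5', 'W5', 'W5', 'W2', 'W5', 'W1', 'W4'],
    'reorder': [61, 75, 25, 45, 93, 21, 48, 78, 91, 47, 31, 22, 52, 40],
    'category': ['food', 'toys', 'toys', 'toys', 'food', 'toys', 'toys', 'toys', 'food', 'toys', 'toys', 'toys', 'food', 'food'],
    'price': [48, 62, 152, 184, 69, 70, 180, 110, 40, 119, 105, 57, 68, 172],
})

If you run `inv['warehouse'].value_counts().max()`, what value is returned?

4

value_counts of warehouse:
warehouse
W5    4
W3    3
W4    3
W2    2
W1    2
Name: count, dtype: int64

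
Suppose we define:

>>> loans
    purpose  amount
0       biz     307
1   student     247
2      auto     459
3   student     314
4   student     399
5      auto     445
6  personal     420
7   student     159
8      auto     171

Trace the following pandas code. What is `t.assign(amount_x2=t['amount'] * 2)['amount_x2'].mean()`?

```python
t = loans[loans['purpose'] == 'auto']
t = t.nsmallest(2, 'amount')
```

filter rows where purpose == 'auto':
  purpose  amount
2    auto     459
5    auto     445
8    auto     171
take 2 rows with smallest amount:
  purpose  amount
8    auto     171
5    auto     445
add column amount_x2 = t['amount'] * 2:
  purpose  amount  amount_x2
8    auto     171        342
5    auto     445        890
Taking the mean of column 'amount_x2' gives 616.0.

616.0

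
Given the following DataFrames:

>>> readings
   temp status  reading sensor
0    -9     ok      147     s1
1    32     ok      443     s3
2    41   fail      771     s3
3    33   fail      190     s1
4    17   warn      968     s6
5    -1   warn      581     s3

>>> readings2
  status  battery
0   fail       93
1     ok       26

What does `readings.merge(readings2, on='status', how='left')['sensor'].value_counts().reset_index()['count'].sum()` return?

merge on 'status' (how='left') → 6 rows:
   temp status  reading sensor  battery
0    -9     ok      147     s1     26.0
1    32     ok      443     s3     26.0
2    41   fail      771     s3     93.0
3    33   fail      190     s1     93.0
4    17   warn      968     s6      NaN
5    -1   warn      581     s3      NaN
value_counts of sensor:
sensor
s3    3
s1    2
s6    1
Name: count, dtype: int64
reset_index():
  sensor  count
0     s3      3
1     s1      2
2     s6      1
So sum() = 6.

6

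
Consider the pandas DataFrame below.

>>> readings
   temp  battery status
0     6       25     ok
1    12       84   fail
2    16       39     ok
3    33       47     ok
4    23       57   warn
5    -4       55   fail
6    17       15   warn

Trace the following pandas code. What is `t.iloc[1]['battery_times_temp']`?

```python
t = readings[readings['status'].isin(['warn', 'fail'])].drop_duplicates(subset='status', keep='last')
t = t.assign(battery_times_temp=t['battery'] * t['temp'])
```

filter rows where status in ['warn', 'fail']:
   temp  battery status
1    12       84   fail
4    23       57   warn
5    -4       55   fail
6    17       15   warn
drop duplicate status (keep=last):
   temp  battery status
5    -4       55   fail
6    17       15   warn
add column battery_times_temp = t['battery'] * t['temp']:
   temp  battery status  battery_times_temp
5    -4       55   fail                -220
6    17       15   warn                 255
So iloc[1]['battery_times_temp'] = 255.

255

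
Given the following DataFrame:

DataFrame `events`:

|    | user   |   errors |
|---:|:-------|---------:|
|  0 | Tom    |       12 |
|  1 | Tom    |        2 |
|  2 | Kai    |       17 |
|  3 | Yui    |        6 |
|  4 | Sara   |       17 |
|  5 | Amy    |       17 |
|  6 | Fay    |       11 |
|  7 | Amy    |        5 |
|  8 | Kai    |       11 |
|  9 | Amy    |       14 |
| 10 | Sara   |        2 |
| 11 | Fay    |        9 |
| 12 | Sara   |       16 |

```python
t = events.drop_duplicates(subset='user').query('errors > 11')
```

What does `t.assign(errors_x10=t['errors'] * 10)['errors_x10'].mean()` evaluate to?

157.5

drop duplicate user (keep=first):
   user  errors
0   Tom      12
2   Kai      17
3   Yui       6
4  Sara      17
5   Amy      17
6   Fay      11
filter rows where errors > 11:
   user  errors
0   Tom      12
2   Kai      17
4  Sara      17
5   Amy      17
add column errors_x10 = t['errors'] * 10:
   user  errors  errors_x10
0   Tom      12         120
2   Kai      17         170
4  Sara      17         170
5   Amy      17         170
Then the mean of column 'errors_x10': 157.5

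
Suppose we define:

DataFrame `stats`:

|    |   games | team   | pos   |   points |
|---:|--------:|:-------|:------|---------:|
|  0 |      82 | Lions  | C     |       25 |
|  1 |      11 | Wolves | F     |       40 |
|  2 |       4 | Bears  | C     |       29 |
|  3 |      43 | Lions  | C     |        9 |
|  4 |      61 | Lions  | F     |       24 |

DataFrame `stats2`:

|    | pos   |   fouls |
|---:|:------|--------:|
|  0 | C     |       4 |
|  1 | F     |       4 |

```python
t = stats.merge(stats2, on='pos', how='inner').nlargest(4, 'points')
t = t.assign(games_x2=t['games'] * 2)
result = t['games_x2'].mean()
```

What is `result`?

79.0

merge on 'pos' (how='inner') → 5 rows:
   games    team pos  points  fouls
0     82   Lions   C      25      4
1     11  Wolves   F      40      4
2      4   Bears   C      29      4
3     43   Lions   C       9      4
4     61   Lions   F      24      4
take 4 rows with largest points:
   games    team pos  points  fouls
1     11  Wolves   F      40      4
2      4   Bears   C      29      4
0     82   Lions   C      25      4
4     61   Lions   F      24      4
add column games_x2 = t['games'] * 2:
   games    team pos  points  fouls  games_x2
1     11  Wolves   F      40      4        22
2      4   Bears   C      29      4         8
0     82   Lions   C      25      4       164
4     61   Lions   F      24      4       122
The mean of column 'games_x2' is 79.0.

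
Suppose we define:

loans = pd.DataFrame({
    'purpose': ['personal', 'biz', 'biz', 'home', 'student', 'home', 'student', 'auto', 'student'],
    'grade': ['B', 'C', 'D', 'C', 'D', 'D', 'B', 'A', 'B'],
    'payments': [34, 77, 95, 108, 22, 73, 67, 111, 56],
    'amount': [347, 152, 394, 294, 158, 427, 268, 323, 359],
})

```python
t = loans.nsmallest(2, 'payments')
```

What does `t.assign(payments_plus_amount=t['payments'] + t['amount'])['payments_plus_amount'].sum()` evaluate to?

561

take 2 rows with smallest payments:
    purpose grade  payments  amount
4   student     D        22     158
0  personal     B        34     347
add column payments_plus_amount = t['payments'] + t['amount']:
    purpose grade  payments  amount  payments_plus_amount
4   student     D        22     158                   180
0  personal     B        34     347                   381
So sum() = 561.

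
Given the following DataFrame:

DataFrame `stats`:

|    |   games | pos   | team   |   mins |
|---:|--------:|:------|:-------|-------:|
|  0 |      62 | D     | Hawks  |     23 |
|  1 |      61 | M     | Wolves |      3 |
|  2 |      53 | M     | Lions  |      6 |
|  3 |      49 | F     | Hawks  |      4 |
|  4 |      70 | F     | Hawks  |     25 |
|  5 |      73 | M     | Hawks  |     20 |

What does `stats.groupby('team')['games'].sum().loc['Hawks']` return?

254

group by team, sum of games:
team
Hawks     254
Lions      53
Wolves     61
Name: games, dtype: int64
Finally, value at index 'Hawks' = 254.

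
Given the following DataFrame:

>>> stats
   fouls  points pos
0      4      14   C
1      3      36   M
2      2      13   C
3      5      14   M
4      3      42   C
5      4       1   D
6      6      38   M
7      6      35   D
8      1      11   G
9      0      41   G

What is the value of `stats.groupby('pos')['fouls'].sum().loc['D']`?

10

group by pos, sum of fouls:
pos
C     9
D    10
G     1
M    14
Name: fouls, dtype: int64
value at index 'D' → 10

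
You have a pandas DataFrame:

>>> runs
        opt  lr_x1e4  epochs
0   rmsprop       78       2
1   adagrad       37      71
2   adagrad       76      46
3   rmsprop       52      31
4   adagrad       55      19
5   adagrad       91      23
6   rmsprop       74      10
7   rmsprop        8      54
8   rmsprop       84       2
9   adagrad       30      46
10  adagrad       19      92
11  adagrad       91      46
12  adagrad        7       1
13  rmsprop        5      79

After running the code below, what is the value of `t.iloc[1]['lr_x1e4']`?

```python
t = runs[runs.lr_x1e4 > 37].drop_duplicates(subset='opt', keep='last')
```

91

filter rows where lr_x1e4 > 37:
        opt  lr_x1e4  epochs
0   rmsprop       78       2
2   adagrad       76      46
3   rmsprop       52      31
4   adagrad       55      19
5   adagrad       91      23
6   rmsprop       74      10
8   rmsprop       84       2
11  adagrad       91      46
drop duplicate opt (keep=last):
        opt  lr_x1e4  epochs
8   rmsprop       84       2
11  adagrad       91      46
value at position 1, column 'lr_x1e4' → 91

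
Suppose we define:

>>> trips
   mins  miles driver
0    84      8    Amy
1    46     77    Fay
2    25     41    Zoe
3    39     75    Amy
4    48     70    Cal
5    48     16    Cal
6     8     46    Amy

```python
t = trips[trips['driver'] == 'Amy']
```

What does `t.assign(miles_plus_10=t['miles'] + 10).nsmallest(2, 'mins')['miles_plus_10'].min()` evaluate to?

filter rows where driver == 'Amy':
   mins  miles driver
0    84      8    Amy
3    39     75    Amy
6     8     46    Amy
add column miles_plus_10 = t['miles'] + 10:
   mins  miles driver  miles_plus_10
0    84      8    Amy             18
3    39     75    Amy             85
6     8     46    Amy             56
take 2 rows with smallest mins:
   mins  miles driver  miles_plus_10
6     8     46    Amy             56
3    39     75    Amy             85
Then the min of column 'miles_plus_10': 56

56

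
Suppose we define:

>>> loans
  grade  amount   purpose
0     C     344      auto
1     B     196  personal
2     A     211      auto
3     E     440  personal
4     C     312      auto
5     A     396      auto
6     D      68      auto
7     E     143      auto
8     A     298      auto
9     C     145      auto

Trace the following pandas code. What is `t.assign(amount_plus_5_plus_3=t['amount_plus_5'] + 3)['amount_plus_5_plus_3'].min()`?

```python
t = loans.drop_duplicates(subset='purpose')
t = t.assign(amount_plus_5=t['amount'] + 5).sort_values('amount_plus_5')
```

drop duplicate purpose (keep=first):
  grade  amount   purpose
0     C     344      auto
1     B     196  personal
add column amount_plus_5 = t['amount'] + 5:
  grade  amount   purpose  amount_plus_5
0     C     344      auto            349
1     B     196  personal            201
sort by amount_plus_5:
  grade  amount   purpose  amount_plus_5
1     B     196  personal            201
0     C     344      auto            349
add column amount_plus_5_plus_3 = t['amount_plus_5'] + 3:
  grade  amount   purpose  amount_plus_5  amount_plus_5_plus_3
1     B     196  personal            201                   204
0     C     344      auto            349                   352
So min() = 204.

204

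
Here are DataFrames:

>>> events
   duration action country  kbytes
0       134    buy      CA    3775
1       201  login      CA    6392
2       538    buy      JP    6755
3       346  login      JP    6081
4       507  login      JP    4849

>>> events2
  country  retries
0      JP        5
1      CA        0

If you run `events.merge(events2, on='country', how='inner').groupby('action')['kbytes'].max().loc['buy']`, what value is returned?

6755

merge on 'country' (how='inner') → 5 rows:
   duration action country  kbytes  retries
0       134    buy      CA    3775        0
1       201  login      CA    6392        0
2       538    buy      JP    6755        5
3       346  login      JP    6081        5
4       507  login      JP    4849        5
group by action, max of kbytes:
action
buy      6755
login    6392
Name: kbytes, dtype: int64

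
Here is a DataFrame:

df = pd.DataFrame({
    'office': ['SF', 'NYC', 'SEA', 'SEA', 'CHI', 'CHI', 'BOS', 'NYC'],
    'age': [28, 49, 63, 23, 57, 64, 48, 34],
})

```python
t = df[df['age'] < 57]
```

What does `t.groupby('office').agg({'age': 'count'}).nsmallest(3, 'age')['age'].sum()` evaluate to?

3

filter rows where age < 57:
  office  age
0     SF   28
1    NYC   49
3    SEA   23
6    BOS   48
7    NYC   34
group by office, count of age:
        age
office     
BOS       1
NYC       2
SEA       1
SF        1
take 3 rows with smallest age:
        age
office     
BOS       1
SEA       1
SF        1
Then the sum of column 'age': 3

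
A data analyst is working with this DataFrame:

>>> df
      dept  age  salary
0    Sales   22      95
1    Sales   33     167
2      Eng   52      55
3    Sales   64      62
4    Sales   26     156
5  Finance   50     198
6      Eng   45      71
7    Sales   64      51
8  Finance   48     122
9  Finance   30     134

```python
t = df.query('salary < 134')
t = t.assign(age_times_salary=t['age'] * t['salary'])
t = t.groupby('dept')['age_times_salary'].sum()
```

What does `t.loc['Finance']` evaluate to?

filter rows where salary < 134:
      dept  age  salary
0    Sales   22      95
2      Eng   52      55
3    Sales   64      62
6      Eng   45      71
7    Sales   64      51
8  Finance   48     122
add column age_times_salary = t['age'] * t['salary']:
      dept  age  salary  age_times_salary
0    Sales   22      95              2090
2      Eng   52      55              2860
3    Sales   64      62              3968
6      Eng   45      71              3195
7    Sales   64      51              3264
8  Finance   48     122              5856
group by dept, sum of age_times_salary:
dept
Eng        6055
Finance    5856
Sales      9322
Name: age_times_salary, dtype: int64
Hence 5856.

5856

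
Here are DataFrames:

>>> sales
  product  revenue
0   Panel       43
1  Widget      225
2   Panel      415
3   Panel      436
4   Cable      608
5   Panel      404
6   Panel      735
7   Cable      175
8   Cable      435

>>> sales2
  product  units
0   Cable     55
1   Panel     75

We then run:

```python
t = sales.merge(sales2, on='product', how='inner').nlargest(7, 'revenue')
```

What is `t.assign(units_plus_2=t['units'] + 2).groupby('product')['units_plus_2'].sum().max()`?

merge on 'product' (how='inner') → 8 rows:
  product  revenue  units
0   Panel       43     75
1   Panel      415     75
2   Panel      436     75
3   Cable      608     55
4   Panel      404     75
5   Panel      735     75
6   Cable      175     55
7   Cable      435     55
take 7 rows with largest revenue:
  product  revenue  units
5   Panel      735     75
3   Cable      608     55
2   Panel      436     75
7   Cable      435     55
1   Panel      415     75
4   Panel      404     75
6   Cable      175     55
add column units_plus_2 = t['units'] + 2:
  product  revenue  units  units_plus_2
5   Panel      735     75            77
3   Cable      608     55            57
2   Panel      436     75            77
7   Cable      435     55            57
1   Panel      415     75            77
4   Panel      404     75            77
6   Cable      175     55            57
group by product, sum of units_plus_2:
product
Cable    171
Panel    308
Name: units_plus_2, dtype: int64

308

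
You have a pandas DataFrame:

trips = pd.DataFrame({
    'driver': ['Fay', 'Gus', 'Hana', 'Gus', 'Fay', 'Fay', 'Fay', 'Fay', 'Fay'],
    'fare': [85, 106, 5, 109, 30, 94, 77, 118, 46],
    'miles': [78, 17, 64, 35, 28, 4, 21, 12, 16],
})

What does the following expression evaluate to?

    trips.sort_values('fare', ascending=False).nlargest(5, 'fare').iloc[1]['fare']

109

sort by fare descending:
  driver  fare  miles
7    Fay   118     12
3    Gus   109     35
1    Gus   106     17
5    Fay    94      4
0    Fay    85     78
6    Fay    77     21
8    Fay    46     16
4    Fay    30     28
2   Hana     5     64
take 5 rows with largest fare:
  driver  fare  miles
7    Fay   118     12
3    Gus   109     35
1    Gus   106     17
5    Fay    94      4
0    Fay    85     78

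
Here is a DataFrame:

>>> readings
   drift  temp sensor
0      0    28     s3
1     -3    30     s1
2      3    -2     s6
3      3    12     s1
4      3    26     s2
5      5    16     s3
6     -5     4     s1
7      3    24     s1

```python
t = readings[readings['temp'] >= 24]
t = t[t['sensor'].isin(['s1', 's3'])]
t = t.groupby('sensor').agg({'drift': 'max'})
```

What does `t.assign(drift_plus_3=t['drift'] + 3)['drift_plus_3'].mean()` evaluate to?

4.5

filter rows where temp >= 24:
   drift  temp sensor
0      0    28     s3
1     -3    30     s1
4      3    26     s2
7      3    24     s1
filter rows where sensor in ['s1', 's3']:
   drift  temp sensor
0      0    28     s3
1     -3    30     s1
7      3    24     s1
group by sensor, max of drift:
        drift
sensor       
s1          3
s3          0
add column drift_plus_3 = t['drift'] + 3:
        drift  drift_plus_3
sensor                     
s1          3             6
s3          0             3
The mean of column 'drift_plus_3' is 4.5.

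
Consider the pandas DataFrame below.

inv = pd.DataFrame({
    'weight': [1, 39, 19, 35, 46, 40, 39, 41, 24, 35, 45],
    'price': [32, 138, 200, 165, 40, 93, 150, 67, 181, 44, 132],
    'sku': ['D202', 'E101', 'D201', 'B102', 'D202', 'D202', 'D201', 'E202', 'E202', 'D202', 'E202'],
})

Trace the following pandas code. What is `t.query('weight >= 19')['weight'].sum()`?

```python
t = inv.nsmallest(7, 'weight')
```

take 7 rows with smallest weight:
   weight  price   sku
0       1     32  D202
2      19    200  D201
8      24    181  E202
3      35    165  B102
9      35     44  D202
1      39    138  E101
6      39    150  D201
filter rows where weight >= 19:
   weight  price   sku
2      19    200  D201
8      24    181  E202
3      35    165  B102
9      35     44  D202
1      39    138  E101
6      39    150  D201
The sum of column 'weight' is 191.

191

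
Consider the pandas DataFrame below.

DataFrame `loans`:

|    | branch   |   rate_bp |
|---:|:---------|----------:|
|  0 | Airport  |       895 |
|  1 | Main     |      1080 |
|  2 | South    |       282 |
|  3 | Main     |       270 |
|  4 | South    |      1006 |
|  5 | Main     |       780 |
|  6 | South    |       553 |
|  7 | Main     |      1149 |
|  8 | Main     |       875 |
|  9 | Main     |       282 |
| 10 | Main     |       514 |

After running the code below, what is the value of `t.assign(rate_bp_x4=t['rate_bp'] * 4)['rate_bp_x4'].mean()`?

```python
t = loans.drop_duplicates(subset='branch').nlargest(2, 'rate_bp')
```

drop duplicate branch (keep=first):
    branch  rate_bp
0  Airport      895
1     Main     1080
2    South      282
take 2 rows with largest rate_bp:
    branch  rate_bp
1     Main     1080
0  Airport      895
add column rate_bp_x4 = t['rate_bp'] * 4:
    branch  rate_bp  rate_bp_x4
1     Main     1080        4320
0  Airport      895        3580

3950.0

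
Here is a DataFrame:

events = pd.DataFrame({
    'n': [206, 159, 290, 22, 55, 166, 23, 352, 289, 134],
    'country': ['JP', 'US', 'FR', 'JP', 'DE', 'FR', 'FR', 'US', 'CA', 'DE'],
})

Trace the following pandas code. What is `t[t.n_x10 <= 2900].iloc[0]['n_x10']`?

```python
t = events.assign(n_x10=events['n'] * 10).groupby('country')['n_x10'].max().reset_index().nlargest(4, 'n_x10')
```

2900

add column n_x10 = events['n'] * 10:
     n country  n_x10
0  206      JP   2060
1  159      US   1590
2  290      FR   2900
3   22      JP    220
4   55      DE    550
5  166      FR   1660
6   23      FR    230
7  352      US   3520
8  289      CA   2890
9  134      DE   1340
group by country, max of n_x10:
country
CA    2890
DE    1340
FR    2900
JP    2060
US    3520
Name: n_x10, dtype: int64
reset_index():
  country  n_x10
0      CA   2890
1      DE   1340
2      FR   2900
3      JP   2060
4      US   3520
take 4 rows with largest n_x10:
  country  n_x10
4      US   3520
2      FR   2900
0      CA   2890
3      JP   2060
filter rows where n_x10 <= 2900:
  country  n_x10
2      FR   2900
0      CA   2890
3      JP   2060
Hence 2900.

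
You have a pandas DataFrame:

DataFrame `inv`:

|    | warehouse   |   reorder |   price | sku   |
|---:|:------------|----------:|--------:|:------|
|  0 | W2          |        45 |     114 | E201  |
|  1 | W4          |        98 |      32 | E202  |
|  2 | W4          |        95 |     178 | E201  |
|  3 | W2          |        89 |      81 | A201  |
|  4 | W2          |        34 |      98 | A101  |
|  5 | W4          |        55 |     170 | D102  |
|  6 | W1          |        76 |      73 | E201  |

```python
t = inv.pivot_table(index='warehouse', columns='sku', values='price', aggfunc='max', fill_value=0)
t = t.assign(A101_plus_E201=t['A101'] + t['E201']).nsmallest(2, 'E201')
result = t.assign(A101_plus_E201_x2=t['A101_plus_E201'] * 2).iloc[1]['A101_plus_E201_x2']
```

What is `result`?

424

pivot: rows=warehouse, cols=sku, max(price):
sku        A101  A201  D102  E201  E202
warehouse                              
W1            0     0     0    73     0
W2           98    81     0   114     0
W4            0     0   170   178    32
add column A101_plus_E201 = t['A101'] + t['E201']:
sku        A101  A201  D102  E201  E202  A101_plus_E201
warehouse                                              
W1            0     0     0    73     0              73
W2           98    81     0   114     0             212
W4            0     0   170   178    32             178
take 2 rows with smallest E201:
sku        A101  A201  D102  E201  E202  A101_plus_E201
warehouse                                              
W1            0     0     0    73     0              73
W2           98    81     0   114     0             212
add column A101_plus_E201_x2 = t['A101_plus_E201'] * 2:
sku        A101  A201  D102  E201  E202  A101_plus_E201  A101_plus_E201_x2
warehouse                                                                 
W1            0     0     0    73     0              73                146
W2           98    81     0   114     0             212                424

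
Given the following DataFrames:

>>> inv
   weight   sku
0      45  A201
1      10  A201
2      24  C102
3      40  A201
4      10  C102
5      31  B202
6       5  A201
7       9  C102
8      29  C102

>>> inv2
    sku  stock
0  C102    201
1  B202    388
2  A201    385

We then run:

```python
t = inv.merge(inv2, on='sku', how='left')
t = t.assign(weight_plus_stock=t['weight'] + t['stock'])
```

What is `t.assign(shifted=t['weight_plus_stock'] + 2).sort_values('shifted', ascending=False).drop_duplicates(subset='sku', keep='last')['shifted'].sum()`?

1025

merge on 'sku' (how='left') → 9 rows:
   weight   sku  stock
0      45  A201    385
1      10  A201    385
2      24  C102    201
3      40  A201    385
4      10  C102    201
5      31  B202    388
6       5  A201    385
7       9  C102    201
8      29  C102    201
add column weight_plus_stock = t['weight'] + t['stock']:
   weight   sku  stock  weight_plus_stock
0      45  A201    385                430
1      10  A201    385                395
2      24  C102    201                225
3      40  A201    385                425
4      10  C102    201                211
5      31  B202    388                419
6       5  A201    385                390
7       9  C102    201                210
8      29  C102    201                230
add column shifted = t['weight_plus_stock'] + 2:
   weight   sku  stock  weight_plus_stock  shifted
0      45  A201    385                430      432
1      10  A201    385                395      397
2      24  C102    201                225      227
3      40  A201    385                425      427
4      10  C102    201                211      213
5      31  B202    388                419      421
6       5  A201    385                390      392
7       9  C102    201                210      212
8      29  C102    201                230      232
sort by shifted descending:
   weight   sku  stock  weight_plus_stock  shifted
0      45  A201    385                430      432
3      40  A201    385                425      427
5      31  B202    388                419      421
1      10  A201    385                395      397
6       5  A201    385                390      392
8      29  C102    201                230      232
2      24  C102    201                225      227
4      10  C102    201                211      213
7       9  C102    201                210      212
drop duplicate sku (keep=last):
   weight   sku  stock  weight_plus_stock  shifted
5      31  B202    388                419      421
6       5  A201    385                390      392
7       9  C102    201                210      212
The sum of column 'shifted' is 1025.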